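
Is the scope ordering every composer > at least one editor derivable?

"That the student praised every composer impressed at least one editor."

No

The DP *every composer* is contained in the sentential subject *that the student praised every composer*.
Clausal subjects are scope islands; QR from inside the subject into the matrix is barred.
The ordering *every composer* > *at least one editor* is therefore underivable.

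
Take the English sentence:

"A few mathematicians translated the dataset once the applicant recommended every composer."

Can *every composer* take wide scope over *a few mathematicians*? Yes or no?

No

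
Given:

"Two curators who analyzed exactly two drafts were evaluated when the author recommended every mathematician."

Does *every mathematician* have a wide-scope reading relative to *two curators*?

No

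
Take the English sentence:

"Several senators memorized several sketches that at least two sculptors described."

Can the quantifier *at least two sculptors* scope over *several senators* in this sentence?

*at least two sculptors* sits inside the relative clause *that at least two sculptors described* modifying *several sketches*.
Relative clauses block scope extraction: QR cannot target a position outside the modified NP.
*at least two sculptors* is confined to the island and cannot take scope over *several senators*.

No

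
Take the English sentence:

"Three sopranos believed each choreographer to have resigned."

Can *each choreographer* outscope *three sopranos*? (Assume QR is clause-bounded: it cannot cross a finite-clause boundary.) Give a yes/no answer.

Yes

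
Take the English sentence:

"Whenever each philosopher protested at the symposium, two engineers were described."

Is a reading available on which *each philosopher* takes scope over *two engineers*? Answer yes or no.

The DP *each philosopher* is contained in the adjunct clause *whenever each philosopher protested at the symposium*.
Adjunct clauses are scope islands: a quantifier inside an adjunct cannot raise into the matrix clause.
So the wide-scope reading for *each philosopher* is blocked.

No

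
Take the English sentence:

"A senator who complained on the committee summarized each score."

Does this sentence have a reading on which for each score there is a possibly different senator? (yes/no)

Yes

The described interpretation is the *each score* > *a senator* scoping.
The relative clause *who complained on the committee* modifies *a senator*, but *each score* is not inside that relative clause — it is an argument of the matrix verb.
Since no island is crossed, the inverse ordering is licensed alongside surface scope.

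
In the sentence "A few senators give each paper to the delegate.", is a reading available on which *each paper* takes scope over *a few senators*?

Both DPs are arguments of the same predicate; there is no clause or island boundary between them.
With no island boundary between them, the object can take inverse scope over the subject via ordinary QR within the clause.

Yes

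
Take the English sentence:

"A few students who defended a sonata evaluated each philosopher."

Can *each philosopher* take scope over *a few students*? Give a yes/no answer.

The RC *who defended a sonata* is an island, but *each philosopher* is not inside it — it is the matrix object, a clausemate of *a few students*.
Since no island is crossed, the inverse ordering is licensed alongside surface scope.

Yes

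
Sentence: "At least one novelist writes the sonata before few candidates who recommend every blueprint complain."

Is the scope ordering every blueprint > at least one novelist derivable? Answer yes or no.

No

The DP *every blueprint* is contained in the relative clause *who recommend every blueprint*, which is itself inside the adjunct *before few candidates who recommend every blueprint complain*.
The quantifier would have to escape first the RC and then the adjunct — two independent island violations.
The inverse ordering *every blueprint* > *at least one novelist* is therefore underivable.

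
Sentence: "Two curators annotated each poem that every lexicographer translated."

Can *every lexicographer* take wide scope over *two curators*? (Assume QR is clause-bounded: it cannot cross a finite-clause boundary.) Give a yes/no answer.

The DP *every lexicographer* is contained in the relative clause *that every lexicographer translated* modifying *each poem*.
Relative clauses are scope islands: a quantifier cannot QR out of a relative clause to take scope in the matrix clause.
The inverse ordering *every lexicographer* > *two curators* is therefore underivable.

No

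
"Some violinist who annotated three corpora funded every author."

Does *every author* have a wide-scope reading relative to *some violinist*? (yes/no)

Although the sentence contains a relative clause (*who annotated three corpora*), *every author* is outside it, in the matrix VP.
With no island boundary between them, the object can take inverse scope over the subject via ordinary QR within the clause.
So *every author* > *some violinist* is among the available readings.

Yes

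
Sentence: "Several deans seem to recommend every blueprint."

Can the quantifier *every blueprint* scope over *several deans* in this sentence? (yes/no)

Infinitival complements of raising predicates do not block QR; *every blueprint* and *several deans* are effectively clausemates.
Clause-internal QR can adjoin the lower DP above the subject, yielding the inverse reading.
Both orderings are possible: *several deans* > *every blueprint* and *every blueprint* > *several deans*.

Yes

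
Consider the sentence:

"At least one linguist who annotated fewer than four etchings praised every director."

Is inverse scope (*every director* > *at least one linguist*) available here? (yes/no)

Yes

The relative clause *who annotated fewer than four etchings* modifies *at least one linguist*, but *every director* is not inside that relative clause — it is an argument of the matrix verb.
No island intervenes, so both surface and inverse scope are derivable.
Both orderings are possible: *at least one linguist* > *every director* and *every director* > *at least one linguist*.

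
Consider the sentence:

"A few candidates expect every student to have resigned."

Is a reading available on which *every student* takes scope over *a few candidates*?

Yes

This is an ECM construction: *every student* is the infinitival subject, Case-marked by the matrix verb, and the infinitive is transparent for QR.
No island intervenes, so both surface and inverse scope are derivable.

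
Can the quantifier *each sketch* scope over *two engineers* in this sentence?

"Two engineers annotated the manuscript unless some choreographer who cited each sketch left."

No

The DP *each sketch* is contained in the relative clause *who cited each sketch*, which is itself inside the adjunct *unless some choreographer who cited each sketch left*.
Both the relative clause and the enclosing adjunct are scope islands; QR cannot cross either.
*each sketch* is confined to the island and cannot take scope over *two engineers*.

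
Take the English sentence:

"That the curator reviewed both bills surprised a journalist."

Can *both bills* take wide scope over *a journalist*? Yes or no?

No

The target quantifier *both bills* is part of the sentential subject *that the curator reviewed both bills*.
Sentential subjects are islands: a quantifier inside the subject clause cannot raise over the matrix predicate.
So *both bills* cannot raise to a position above *a journalist*.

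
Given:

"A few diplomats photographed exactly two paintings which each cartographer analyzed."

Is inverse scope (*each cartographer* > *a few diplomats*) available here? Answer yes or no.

*each cartographer* occurs within the relative clause *which each cartographer analyzed* modifying *exactly two paintings*.
QR out of a relative clause is ruled out by the relative-clause island constraint.
So *each cartographer* cannot raise to a position above *a few diplomats*.

No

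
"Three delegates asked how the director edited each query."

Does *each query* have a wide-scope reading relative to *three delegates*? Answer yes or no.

No

Structurally, *each query* is inside the embedded question *how the director edited each query*.
Embedded wh-clauses are opaque for QR, so the quantifier stays inside the question.
There is no licit LF on which *each query* c-commands *three delegates*.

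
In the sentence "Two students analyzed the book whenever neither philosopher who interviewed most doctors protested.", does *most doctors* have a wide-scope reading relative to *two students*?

The target quantifier *most doctors* is part of the relative clause *who interviewed most doctors*, which is itself inside the adjunct *whenever neither philosopher who interviewed most doctors protested*.
The quantifier would have to escape first the RC and then the adjunct — two independent island violations.
*most doctors* > *two students* would require crossing that boundary, which is illicit.

No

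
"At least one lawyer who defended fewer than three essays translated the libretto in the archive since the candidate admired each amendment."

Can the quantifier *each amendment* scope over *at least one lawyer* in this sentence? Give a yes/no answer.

No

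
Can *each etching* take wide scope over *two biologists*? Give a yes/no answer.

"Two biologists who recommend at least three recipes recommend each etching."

Yes

Although the sentence contains a relative clause (*who recommend at least three recipes*), *each etching* is outside it, in the matrix VP.
With no island boundary between them, the object can take inverse scope over the subject via ordinary QR within the clause.
So *each etching* > *two biologists* is among the available readings.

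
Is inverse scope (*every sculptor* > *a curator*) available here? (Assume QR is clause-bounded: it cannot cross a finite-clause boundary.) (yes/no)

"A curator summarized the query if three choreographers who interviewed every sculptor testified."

Structurally, *every sculptor* is inside the relative clause *who interviewed every sculptor*, which is itself inside the adjunct *if three choreographers who interviewed every sculptor testified*.
Two island boundaries intervene — the relative clause and the adjunct. Either alone would block QR.
*every sculptor* is confined to the island and cannot take scope over *a curator*.

No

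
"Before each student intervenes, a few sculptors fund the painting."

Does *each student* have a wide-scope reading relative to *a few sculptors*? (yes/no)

No

*each student* occurs within the adjunct clause *before each student intervenes*.
Scope out of an adjunct clause is unavailable: QR respects the adjunct-island constraint.
*each student* is confined to the island and cannot take scope over *a few sculptors*.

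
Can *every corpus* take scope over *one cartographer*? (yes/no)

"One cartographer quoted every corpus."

Yes

*one cartographer* and *every corpus* are co-arguments of the matrix verb, with nothing but a clause-internal boundary between them.
QR within a single clause is free, so the lower quantifier may take scope over the higher one.
Both orderings are possible: *one cartographer* > *every corpus* and *every corpus* > *one cartographer*.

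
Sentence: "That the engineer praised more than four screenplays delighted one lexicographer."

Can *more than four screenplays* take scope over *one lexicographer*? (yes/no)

The DP *more than four screenplays* is contained in the sentential subject *that the engineer praised more than four screenplays*.
The subject-island constraint blocks QR out of a clausal subject.
*more than four screenplays* is confined to the island and cannot take scope over *one lexicographer*.

No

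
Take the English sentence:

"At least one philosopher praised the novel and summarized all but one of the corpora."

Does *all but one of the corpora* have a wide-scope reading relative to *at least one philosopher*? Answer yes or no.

No

The target quantifier *all but one of the corpora* is part of one conjunct of the coordinate structure (*summarized all but one of the corpora*).
The Coordinate Structure Constraint blocks movement (including QR) out of a single conjunct.
*all but one of the corpora* > *at least one philosopher* would require crossing that boundary, which is illicit.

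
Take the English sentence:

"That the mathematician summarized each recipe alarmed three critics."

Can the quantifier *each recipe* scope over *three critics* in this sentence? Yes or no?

No

The DP *each recipe* is contained in the sentential subject *that the mathematician summarized each recipe*.
Clausal subjects are scope islands; QR from inside the subject into the matrix is barred.
The ordering *each recipe* > *three critics* is therefore underivable.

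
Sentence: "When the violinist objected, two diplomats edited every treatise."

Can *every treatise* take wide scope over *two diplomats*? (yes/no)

Yes

The adjunct island is irrelevant here — *every treatise* and *two diplomats* are both in the matrix clause.
No island intervenes, so both surface and inverse scope are derivable.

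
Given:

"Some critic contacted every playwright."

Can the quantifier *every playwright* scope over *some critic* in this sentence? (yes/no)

Both DPs are arguments of the same predicate; there is no clause or island boundary between them.
Ordinary QR to a clause-peripheral position gives the wide-scope LF for the lower DP.
Both orderings are possible: *some critic* > *every playwright* and *every playwright* > *some critic*.

Yes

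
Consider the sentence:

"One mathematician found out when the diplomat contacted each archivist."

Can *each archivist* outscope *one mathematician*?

No

The DP *each archivist* is contained in the embedded question *when the diplomat contacted each archivist*.
Embedded questions are wh-islands: a quantifier inside an indirect question cannot QR into the matrix clause.
Hence only narrow scope for *each archivist* (under *one mathematician*) survives.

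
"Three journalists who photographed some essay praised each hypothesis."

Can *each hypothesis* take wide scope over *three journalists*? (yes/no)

Yes

*each hypothesis* is a matrix argument; only *three journalists* is modified by the relative clause *who photographed some essay*, so the RC island is irrelevant to the target quantifier.
Nothing blocks QR of the lower DP to a position above the higher one, so inverse scope is available.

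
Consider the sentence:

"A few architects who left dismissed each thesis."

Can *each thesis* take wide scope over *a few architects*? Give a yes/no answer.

The relative clause *who left* modifies *a few architects*, but *each thesis* is not inside that relative clause — it is an argument of the matrix verb.
QR within a single clause is free, so the lower quantifier may take scope over the higher one.

Yes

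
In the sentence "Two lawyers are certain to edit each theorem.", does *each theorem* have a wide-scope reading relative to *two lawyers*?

*each theorem* is inside a raising infinitive, which is transparent to QR (no CP barrier), so it behaves as a matrix argument.
QR within a single clause is free, so the lower quantifier may take scope over the higher one.

Yes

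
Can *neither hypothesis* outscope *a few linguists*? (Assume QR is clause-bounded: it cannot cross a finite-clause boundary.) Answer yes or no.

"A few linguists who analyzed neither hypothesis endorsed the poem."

*neither hypothesis* occurs within the relative clause *who analyzed neither hypothesis*.
Relative clauses block scope extraction: QR cannot target a position outside the modified NP.
Hence only narrow scope for *neither hypothesis* (under *a few linguists*) survives.

No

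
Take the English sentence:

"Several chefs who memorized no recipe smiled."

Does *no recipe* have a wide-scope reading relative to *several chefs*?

*no recipe* sits inside the relative clause *who memorized no recipe*.
A relative clause is a scope island — quantifier raising cannot cross its boundary.
The inverse ordering *no recipe* > *several chefs* is therefore underivable.

No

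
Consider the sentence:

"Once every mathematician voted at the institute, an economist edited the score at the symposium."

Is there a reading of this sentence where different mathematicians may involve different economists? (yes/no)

That reading corresponds to *every mathematician* > *an economist*.
*every mathematician* is embedded in the adjunct clause *once every mathematician voted at the institute*.
Scope out of an adjunct clause is unavailable: QR respects the adjunct-island constraint.
So the wide-scope reading for *every mathematician* is blocked.

No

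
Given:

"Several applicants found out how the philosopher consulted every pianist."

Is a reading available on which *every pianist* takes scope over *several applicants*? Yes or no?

The target quantifier *every pianist* is part of the embedded question *how the philosopher consulted every pianist*.
An indirect question is a wh-island; the filled [Spec,CP] blocks QR across the CP edge.
*every pianist* > *several applicants* would require crossing that boundary, which is illicit.

No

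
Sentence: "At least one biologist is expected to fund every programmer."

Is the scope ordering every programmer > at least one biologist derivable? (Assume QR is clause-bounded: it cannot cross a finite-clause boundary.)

Raising constructions are monoclausal for scope purposes; *every programmer* is not separated from *at least one biologist* by any island.
QR within a single clause is free, so the lower quantifier may take scope over the higher one.
The sentence is scopally ambiguous between *at least one biologist* > *every programmer* and *every programmer* > *at least one biologist*.

Yes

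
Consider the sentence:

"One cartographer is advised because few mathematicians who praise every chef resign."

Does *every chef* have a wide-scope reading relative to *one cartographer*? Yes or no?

No

*every chef* is embedded in the relative clause *who praise every chef*, which is itself inside the adjunct *because few mathematicians who praise every chef resign*.
Both the relative clause and the enclosing adjunct are scope islands; QR cannot cross either.
So *every chef* cannot raise to a position above *one cartographer*.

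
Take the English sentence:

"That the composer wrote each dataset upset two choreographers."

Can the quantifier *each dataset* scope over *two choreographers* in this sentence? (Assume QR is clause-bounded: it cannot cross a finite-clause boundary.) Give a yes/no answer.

*each dataset* is embedded in the sentential subject *that the composer wrote each dataset*.
The Sentential Subject Constraint rules out raising the quantifier out of the that-clause subject.
The ordering *each dataset* > *two choreographers* is therefore underivable.

No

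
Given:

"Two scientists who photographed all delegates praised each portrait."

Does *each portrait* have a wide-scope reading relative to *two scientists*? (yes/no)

*each portrait* sits in the matrix clause, not in the relative clause on *two scientists*.
QR within a single clause is free, so the lower quantifier may take scope over the higher one.
So *each portrait* > *two scientists* is among the available readings.

Yes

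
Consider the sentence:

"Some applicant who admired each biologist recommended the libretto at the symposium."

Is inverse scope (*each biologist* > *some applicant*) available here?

No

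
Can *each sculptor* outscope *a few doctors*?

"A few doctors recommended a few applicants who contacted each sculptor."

No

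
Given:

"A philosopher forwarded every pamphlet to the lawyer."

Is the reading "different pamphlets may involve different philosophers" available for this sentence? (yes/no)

Yes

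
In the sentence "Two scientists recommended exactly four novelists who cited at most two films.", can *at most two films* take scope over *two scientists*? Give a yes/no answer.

The target quantifier *at most two films* is part of the relative clause *who cited at most two films* modifying *exactly four novelists*.
Relative clauses block scope extraction: QR cannot target a position outside the modified NP.
There is no licit LF on which *at most two films* c-commands *two scientists*.

No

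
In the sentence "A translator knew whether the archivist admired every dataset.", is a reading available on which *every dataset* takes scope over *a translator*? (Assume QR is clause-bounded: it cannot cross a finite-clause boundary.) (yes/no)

No

The target quantifier *every dataset* is part of the embedded question *whether the archivist admired every dataset*.
Embedded questions are wh-islands: a quantifier inside an indirect question cannot QR into the matrix clause.
There is no licit LF on which *every dataset* c-commands *a translator*.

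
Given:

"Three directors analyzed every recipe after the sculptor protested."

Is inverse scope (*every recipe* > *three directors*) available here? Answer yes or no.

Yes

Neither queried DP is inside the adjunct, so the adjunct-island constraint does not apply.
Clause-internal QR can adjoin the lower DP above the subject, yielding the inverse reading.
Both orderings are possible: *three directors* > *every recipe* and *every recipe* > *three directors*.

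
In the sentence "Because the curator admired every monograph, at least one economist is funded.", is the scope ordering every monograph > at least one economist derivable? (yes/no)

No

The DP *every monograph* is contained in the adjunct clause *because the curator admired every monograph*.
Scope out of an adjunct clause is unavailable: QR respects the adjunct-island constraint.
So *every monograph* cannot raise to a position above *at least one economist*.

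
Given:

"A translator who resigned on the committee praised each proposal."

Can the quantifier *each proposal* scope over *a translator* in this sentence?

Yes

*each proposal* sits in the matrix clause, not in the relative clause on *a translator*.
Since no island is crossed, the inverse ordering is licensed alongside surface scope.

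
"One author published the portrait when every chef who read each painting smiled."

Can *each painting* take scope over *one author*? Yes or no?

Structurally, *each painting* is inside the relative clause *who read each painting*, which is itself inside the adjunct *when every chef who read each painting smiled*.
Nested islands: the RC island is itself inside an adjunct island, so wide scope is doubly excluded.
*each painting* > *one author* would require crossing that boundary, which is illicit.

No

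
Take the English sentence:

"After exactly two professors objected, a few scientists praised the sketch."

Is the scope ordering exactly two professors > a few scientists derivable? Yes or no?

The target quantifier *exactly two professors* is part of the adjunct clause *after exactly two professors objected*.
The adjunct-island constraint bars QR out of an adverbial clause.
So *exactly two professors* cannot raise to a position above *a few scientists*.

No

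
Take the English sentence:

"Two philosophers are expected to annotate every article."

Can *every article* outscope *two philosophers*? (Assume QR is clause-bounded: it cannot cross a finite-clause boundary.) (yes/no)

Yes

*every article* is inside a raising infinitive, which is transparent to QR (no CP barrier), so it behaves as a matrix argument.
Since no island is crossed, the inverse ordering is licensed alongside surface scope.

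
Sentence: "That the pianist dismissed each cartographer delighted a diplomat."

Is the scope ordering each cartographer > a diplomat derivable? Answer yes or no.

No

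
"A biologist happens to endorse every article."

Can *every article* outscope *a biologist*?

Yes

Infinitival complements of raising predicates do not block QR; *every article* and *a biologist* are effectively clausemates.
No island intervenes, so both surface and inverse scope are derivable.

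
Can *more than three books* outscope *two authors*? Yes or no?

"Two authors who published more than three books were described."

No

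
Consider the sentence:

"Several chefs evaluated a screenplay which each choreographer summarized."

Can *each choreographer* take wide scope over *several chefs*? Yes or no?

*each choreographer* is embedded in the relative clause *which each choreographer summarized* modifying *a screenplay*.
The relative clause forms an island for QR, so the quantifier is confined to the head noun's restrictor.
So *each choreographer* cannot raise high enough to outscope *several chefs*; only the surface ordering *several chefs* > *each choreographer* is available.

No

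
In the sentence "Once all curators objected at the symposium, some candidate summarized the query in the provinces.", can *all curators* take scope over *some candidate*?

No

The DP *all curators* is contained in the adjunct clause *once all curators objected at the symposium*.
Adjunct clauses are scope islands: a quantifier inside an adjunct cannot raise into the matrix clause.
*all curators* is confined to the island and cannot take scope over *some candidate*.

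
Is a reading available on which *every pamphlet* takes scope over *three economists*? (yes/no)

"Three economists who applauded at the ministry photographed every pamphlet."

*every pamphlet* is a matrix argument; only *three economists* is modified by the relative clause *who applauded at the ministry*, so the RC island is irrelevant to the target quantifier.
Since no island is crossed, the inverse ordering is licensed alongside surface scope.

Yes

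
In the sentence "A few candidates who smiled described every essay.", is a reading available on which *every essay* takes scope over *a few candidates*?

The RC *who smiled* is an island, but *every essay* is not inside it — it is the matrix object, a clausemate of *a few candidates*.
Ordinary QR to a clause-peripheral position gives the wide-scope LF for the lower DP.

Yes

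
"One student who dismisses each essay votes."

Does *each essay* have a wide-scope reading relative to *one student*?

Structurally, *each essay* is inside the relative clause *who dismisses each essay*.
The relative clause forms an island for QR, so the quantifier is confined to the head noun's restrictor.
Hence only narrow scope for *each essay* (under *one student*) survives.

No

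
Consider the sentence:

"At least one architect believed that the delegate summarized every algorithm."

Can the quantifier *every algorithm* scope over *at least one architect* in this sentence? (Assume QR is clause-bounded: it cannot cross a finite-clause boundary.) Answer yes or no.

No

*every algorithm* occurs within the finite complement clause *that the delegate summarized every algorithm*.
With QR restricted to its own tensed clause, the embedded quantifier cannot reach a matrix scope position.
So the wide-scope reading for *every algorithm* is blocked.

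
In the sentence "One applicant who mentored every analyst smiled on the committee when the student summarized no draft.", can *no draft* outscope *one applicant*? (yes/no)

*no draft* is embedded in the adjunct clause *when the student summarized no draft*.
Since the clause is an adjunct (not a complement), the Adjunct Condition blocks QR across its edge.
The inverse ordering *no draft* > *one applicant* is therefore underivable.

No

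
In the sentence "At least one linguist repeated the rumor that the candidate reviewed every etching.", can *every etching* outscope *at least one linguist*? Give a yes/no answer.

No

*every etching* is embedded in the complex NP *the rumor that the candidate reviewed every etching*.
Since the clause is the complement of a nominal head, the CNPC blocks scope extraction.
There is no licit LF on which *every etching* c-commands *at least one linguist*.
(Only the surface reading survives: one fixed linguist with respect to all the relevant etchings.)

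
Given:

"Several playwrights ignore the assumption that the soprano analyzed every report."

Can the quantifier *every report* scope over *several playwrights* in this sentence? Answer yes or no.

Structurally, *every report* is inside the complex NP *the assumption that the soprano analyzed every report*.
The complex NP is opaque for QR — the quantifier is frozen inside the noun's complement.
Hence only narrow scope for *every report* (under *several playwrights*) survives.

No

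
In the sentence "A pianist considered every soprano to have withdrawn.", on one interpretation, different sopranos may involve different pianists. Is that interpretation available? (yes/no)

This is the *every soprano* > *a pianist* reading.
*every soprano* is the subject of an ECM infinitive — the infinitival complement of an ECM verb is not a scope island, so *every soprano* can raise into the matrix clause.
Ordinary QR to a clause-peripheral position gives the wide-scope LF for the lower DP.
The sentence is scopally ambiguous between *a pianist* > *every soprano* and *every soprano* > *a pianist*.

Yes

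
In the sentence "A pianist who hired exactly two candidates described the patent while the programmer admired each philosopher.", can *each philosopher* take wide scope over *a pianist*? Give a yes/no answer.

No

Structurally, *each philosopher* is inside the adjunct clause *while the programmer admired each philosopher*.
The adjunct-island constraint bars QR out of an adverbial clause.
So the wide-scope reading for *each philosopher* is blocked.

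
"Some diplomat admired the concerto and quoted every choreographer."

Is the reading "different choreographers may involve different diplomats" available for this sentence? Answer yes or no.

No

The paraphrase describes the scope ordering *every choreographer* > *some diplomat*.
*every choreographer* sits inside one conjunct of the coordinate structure (*quoted every choreographer*).
The Coordinate Structure Constraint blocks movement (including QR) out of a single conjunct.
Hence only narrow scope for *every choreographer* (under *some diplomat*) survives.
(Only the surface reading survives: one fixed diplomat with respect to all the relevant choreographers.)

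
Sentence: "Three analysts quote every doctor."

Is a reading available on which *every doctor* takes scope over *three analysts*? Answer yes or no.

*every doctor* and *three analysts* are in the same minimal clause.
Nothing blocks QR of the lower DP to a position above the higher one, so inverse scope is available.
The sentence is scopally ambiguous between *three analysts* > *every doctor* and *every doctor* > *three analysts*.

Yes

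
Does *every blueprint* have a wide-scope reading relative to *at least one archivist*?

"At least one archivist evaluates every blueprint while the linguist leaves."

Yes

The adjunct clause does not contain *every blueprint*, which is the matrix object.
Since no island is crossed, the inverse ordering is licensed alongside surface scope.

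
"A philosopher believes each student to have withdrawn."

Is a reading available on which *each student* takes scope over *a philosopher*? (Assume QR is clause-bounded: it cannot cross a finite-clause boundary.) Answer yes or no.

This is an ECM construction: *each student* is the infinitival subject, Case-marked by the matrix verb, and the infinitive is transparent for QR.
Since no island is crossed, the inverse ordering is licensed alongside surface scope.

Yes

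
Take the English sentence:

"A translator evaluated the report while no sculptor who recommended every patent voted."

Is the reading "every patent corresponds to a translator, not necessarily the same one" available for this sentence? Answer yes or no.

The paraphrase describes the scope ordering *every patent* > *a translator*.
The DP *every patent* is contained in the relative clause *who recommended every patent*, which is itself inside the adjunct *while no sculptor who recommended every patent voted*.
Two island boundaries intervene — the relative clause and the adjunct. Either alone would block QR.
So *every patent* cannot raise to a position above *a translator*.

No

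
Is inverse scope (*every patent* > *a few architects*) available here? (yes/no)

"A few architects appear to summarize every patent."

Infinitival complements of raising predicates do not block QR; *every patent* and *a few architects* are effectively clausemates.
QR within a single clause is free, so the lower quantifier may take scope over the higher one.

Yes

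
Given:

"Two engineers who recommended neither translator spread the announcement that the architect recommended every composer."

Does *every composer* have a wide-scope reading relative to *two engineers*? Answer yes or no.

*every composer* occurs within the complex NP *the announcement that the architect recommended every composer*.
Since the clause is the complement of a nominal head, the CNPC blocks scope extraction.
*every composer* > *two engineers* would require crossing that boundary, which is illicit.

No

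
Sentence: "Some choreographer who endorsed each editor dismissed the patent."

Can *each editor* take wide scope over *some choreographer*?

No

*each editor* sits inside the relative clause *who endorsed each editor*.
Quantifiers inside a relative clause are trapped there; the RC boundary blocks QR.
There is no licit LF on which *each editor* c-commands *some choreographer*.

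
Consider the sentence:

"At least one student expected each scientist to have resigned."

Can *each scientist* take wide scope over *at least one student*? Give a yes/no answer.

Yes

This is an ECM construction: *each scientist* is the infinitival subject, Case-marked by the matrix verb, and the infinitive is transparent for QR.
Ordinary QR to a clause-peripheral position gives the wide-scope LF for the lower DP.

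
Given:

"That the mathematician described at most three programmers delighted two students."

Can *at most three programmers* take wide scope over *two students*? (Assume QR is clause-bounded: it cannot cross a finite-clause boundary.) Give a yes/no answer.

*at most three programmers* occurs within the sentential subject *that the mathematician described at most three programmers*.
Subjects — clausal subjects included — are islands for extraction, and QR is no exception.
*at most three programmers* > *two students* would require crossing that boundary, which is illicit.

No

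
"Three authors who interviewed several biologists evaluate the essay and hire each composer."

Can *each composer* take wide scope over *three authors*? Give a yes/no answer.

No

The DP *each composer* is contained in one conjunct of the coordinate structure (*hire each composer*).
The Coordinate Structure Constraint blocks movement (including QR) out of a single conjunct.
Hence only narrow scope for *each composer* (under *three authors*) survives.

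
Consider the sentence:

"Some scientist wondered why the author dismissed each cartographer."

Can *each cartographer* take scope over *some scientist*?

No

*each cartographer* is embedded in the embedded question *why the author dismissed each cartographer*.
An indirect question is a wh-island; the filled [Spec,CP] blocks QR across the CP edge.
So the wide-scope reading for *each cartographer* is blocked.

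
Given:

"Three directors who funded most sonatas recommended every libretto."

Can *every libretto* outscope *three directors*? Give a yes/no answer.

Yes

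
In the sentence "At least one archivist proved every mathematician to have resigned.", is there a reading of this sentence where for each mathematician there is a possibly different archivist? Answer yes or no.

This is the *every mathematician* > *at least one archivist* reading.
ECM infinitives lack a CP barrier, so *every mathematician* can QR over the matrix subject *at least one archivist*.
No island intervenes, so both surface and inverse scope are derivable.

Yes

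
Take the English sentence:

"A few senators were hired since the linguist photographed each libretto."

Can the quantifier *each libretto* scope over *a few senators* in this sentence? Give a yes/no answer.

No

*each libretto* occurs within the adjunct clause *since the linguist photographed each libretto*.
Since the clause is an adjunct (not a complement), the Adjunct Condition blocks QR across its edge.
*each libretto* > *a few senators* would require crossing that boundary, which is illicit.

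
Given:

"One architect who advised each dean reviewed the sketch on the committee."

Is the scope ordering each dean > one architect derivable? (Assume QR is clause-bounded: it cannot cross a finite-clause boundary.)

*each dean* is embedded in the relative clause *who advised each dean*.
Relative clauses block scope extraction: QR cannot target a position outside the modified NP.
The inverse ordering *each dean* > *one architect* is therefore underivable.
(Only the surface reading survives: one fixed architect with respect to all the relevant deans.)

No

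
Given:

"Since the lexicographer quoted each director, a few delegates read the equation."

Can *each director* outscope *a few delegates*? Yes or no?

No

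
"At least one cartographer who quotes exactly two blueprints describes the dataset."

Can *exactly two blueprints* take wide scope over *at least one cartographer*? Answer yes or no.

Structurally, *exactly two blueprints* is inside the relative clause *who quotes exactly two blueprints*.
A relative clause is a scope island — quantifier raising cannot cross its boundary.
*exactly two blueprints* is confined to the island and cannot take scope over *at least one cartographer*.
(Only the surface reading survives: one fixed cartographer with respect to all the relevant blueprints.)

No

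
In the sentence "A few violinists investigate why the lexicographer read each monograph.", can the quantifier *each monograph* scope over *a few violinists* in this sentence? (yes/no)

No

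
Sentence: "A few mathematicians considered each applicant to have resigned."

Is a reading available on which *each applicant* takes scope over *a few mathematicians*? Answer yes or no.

Yes

*each applicant* is the subject of an ECM infinitive — the infinitival complement of an ECM verb is not a scope island, so *each applicant* can raise into the matrix clause.
QR within a single clause is free, so the lower quantifier may take scope over the higher one.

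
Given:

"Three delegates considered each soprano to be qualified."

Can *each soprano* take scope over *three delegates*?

Yes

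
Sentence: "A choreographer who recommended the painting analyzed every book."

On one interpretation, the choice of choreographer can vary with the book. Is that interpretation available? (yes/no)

Yes

The paraphrase describes the scope ordering *every book* > *a choreographer*.
*every book* is a matrix argument; only *a choreographer* is modified by the relative clause *who recommended the painting*, so the RC island is irrelevant to the target quantifier.
With no island boundary between them, the object can take inverse scope over the subject via ordinary QR within the clause.
So *every book* > *a choreographer* is among the available readings.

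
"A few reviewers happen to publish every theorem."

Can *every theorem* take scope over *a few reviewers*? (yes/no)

Yes

The matrix predicate is a raising verb, whose infinitival complement is not a scope island — *every theorem* can QR into the matrix clause.
QR within a single clause is free, so the lower quantifier may take scope over the higher one.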